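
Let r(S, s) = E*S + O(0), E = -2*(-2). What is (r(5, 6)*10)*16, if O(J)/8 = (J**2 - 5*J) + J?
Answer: 3200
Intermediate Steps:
O(J) = -32*J + 8*J**2 (O(J) = 8*((J**2 - 5*J) + J) = 8*(J**2 - 4*J) = -32*J + 8*J**2)
E = 4
r(S, s) = 4*S (r(S, s) = 4*S + 8*0*(-4 + 0) = 4*S + 8*0*(-4) = 4*S + 0 = 4*S)
(r(5, 6)*10)*16 = ((4*5)*10)*16 = (20*10)*16 = 200*16 = 3200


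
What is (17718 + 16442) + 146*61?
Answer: 43066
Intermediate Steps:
(17718 + 16442) + 146*61 = 34160 + 8906 = 43066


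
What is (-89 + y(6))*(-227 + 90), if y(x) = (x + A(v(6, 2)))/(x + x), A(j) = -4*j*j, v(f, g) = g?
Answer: 73843/6 ≈ 12307.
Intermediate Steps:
A(j) = -4*j**2
y(x) = (-16 + x)/(2*x) (y(x) = (x - 4*2**2)/(x + x) = (x - 4*4)/((2*x)) = (x - 16)*(1/(2*x)) = (-16 + x)*(1/(2*x)) = (-16 + x)/(2*x))
(-89 + y(6))*(-227 + 90) = (-89 + (1/2)*(-16 + 6)/6)*(-227 + 90) = (-89 + (1/2)*(1/6)*(-10))*(-137) = (-89 - 5/6)*(-137) = -539/6*(-137) = 73843/6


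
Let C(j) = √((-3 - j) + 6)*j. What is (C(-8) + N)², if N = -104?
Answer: 11520 + 1664*√11 ≈ 17039.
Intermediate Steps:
C(j) = j*√(3 - j) (C(j) = √(3 - j)*j = j*√(3 - j))
(C(-8) + N)² = (-8*√(3 - 1*(-8)) - 104)² = (-8*√(3 + 8) - 104)² = (-8*√11 - 104)² = (-104 - 8*√11)²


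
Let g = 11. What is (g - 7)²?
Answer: 16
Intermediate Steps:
(g - 7)² = (11 - 7)² = 4² = 16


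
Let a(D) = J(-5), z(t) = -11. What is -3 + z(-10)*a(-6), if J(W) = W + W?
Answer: 107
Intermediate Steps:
J(W) = 2*W
a(D) = -10 (a(D) = 2*(-5) = -10)
-3 + z(-10)*a(-6) = -3 - 11*(-10) = -3 + 110 = 107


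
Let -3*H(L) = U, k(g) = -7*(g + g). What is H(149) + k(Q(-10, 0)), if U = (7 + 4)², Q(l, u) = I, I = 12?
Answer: -625/3 ≈ -208.33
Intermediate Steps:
Q(l, u) = 12
U = 121 (U = 11² = 121)
k(g) = -14*g
H(L) = -121/3 (H(L) = -⅓*121 = -121/3)
H(149) + k(Q(-10, 0)) = -121/3 - 14*12 = -121/3 - 168 = -625/3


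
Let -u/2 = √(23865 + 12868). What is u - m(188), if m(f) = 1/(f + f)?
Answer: -1/376 - 2*√36733 ≈ -383.32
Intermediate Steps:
m(f) = 1/(2*f)
u = -2*√36733 (u = -2*√(23865 + 12868) = -2*√36733 ≈ -383.32)
u - m(188) = -2*√36733 - 1/(2*188) = -2*√36733 - 1*1/376 = -2*√36733 - 1/376 = -1/376 - 2*√36733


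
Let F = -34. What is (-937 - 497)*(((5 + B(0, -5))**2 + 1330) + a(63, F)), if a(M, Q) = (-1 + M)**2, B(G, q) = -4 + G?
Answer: -7420950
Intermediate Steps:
(-937 - 497)*(((5 + B(0, -5))**2 + 1330) + a(63, F)) = (-937 - 497)*(((5 + (-4 + 0))**2 + 1330) + (-1 + 63)**2) = -1434*(((5 - 4)**2 + 1330) + 62**2) = -1434*((1**2 + 1330) + 3844) = -1434*((1 + 1330) + 3844) = -1434*(1331 + 3844) = -1434*5175 = -7420950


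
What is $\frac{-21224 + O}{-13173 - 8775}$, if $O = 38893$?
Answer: $- \frac{17669}{21948} \approx -0.80504$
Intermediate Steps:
$\frac{-21224 + O}{-13173 - 8775} = \frac{-21224 + 38893}{-13173 - 8775} = \frac{17669}{-21948} = 17669 \left(- \frac{1}{21948}\right) = - \frac{17669}{21948}$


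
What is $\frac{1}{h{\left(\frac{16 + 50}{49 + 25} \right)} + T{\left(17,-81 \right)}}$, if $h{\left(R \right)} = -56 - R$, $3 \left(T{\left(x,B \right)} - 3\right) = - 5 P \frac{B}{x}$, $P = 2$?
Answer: $- \frac{629}{23908} \approx -0.026309$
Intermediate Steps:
$T{\left(x,B \right)} = 3 - \frac{10 B}{3 x}$ ($T{\left(x,B \right)} = 3 + \frac{\left(-5\right) 2 \frac{B}{x}}{3} = 3 + \frac{\left(-10\right) \frac{B}{x}}{3} = 3 + \frac{\left(-10\right) B \frac{1}{x}}{3} = 3 - \frac{10 B}{3 x}$)
$\frac{1}{h{\left(\frac{16 + 50}{49 + 25} \right)} + T{\left(17,-81 \right)}} = \frac{1}{\left(-56 - \frac{16 + 50}{49 + 25}\right) - \left(-3 - \frac{270}{17}\right)} = \frac{1}{\left(-56 - \frac{66}{74}\right) - \left(-3 - \frac{270}{17}\right)} = \frac{1}{\left(-56 - 66 \cdot \frac{1}{74}\right) + \left(3 + \frac{270}{17}\right)} = \frac{1}{\left(-56 - \frac{33}{37}\right) + \frac{321}{17}} = \frac{1}{- \frac{2105}{37} + \frac{321}{17}} = \frac{1}{- \frac{23908}{629}} = - \frac{629}{23908}$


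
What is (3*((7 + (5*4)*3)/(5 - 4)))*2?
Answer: 402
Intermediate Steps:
(3*((7 + (5*4)*3)/(5 - 4)))*2 = (3*((7 + 20*3)/1))*2 = (3*((7 + 60)*1))*2 = (3*(67*1))*2 = (3*67)*2 = 201*2 = 402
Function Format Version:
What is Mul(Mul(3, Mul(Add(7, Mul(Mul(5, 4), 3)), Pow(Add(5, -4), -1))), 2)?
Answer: 402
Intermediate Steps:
Mul(Mul(3, Mul(Add(7, Mul(Mul(5, 4), 3)), Pow(Add(5, -4), -1))), 2) = Mul(Mul(3, Mul(Add(7, Mul(20, 3)), Pow(1, -1))), 2) = Mul(Mul(3, Mul(Add(7, 60), 1)), 2) = Mul(Mul(3, Mul(67, 1)), 2) = Mul(Mul(3, 67), 2) = Mul(201, 2) = 402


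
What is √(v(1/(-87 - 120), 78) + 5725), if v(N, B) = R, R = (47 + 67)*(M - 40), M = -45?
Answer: I*√3965 ≈ 62.968*I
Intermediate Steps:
R = -9690 (R = (47 + 67)*(-45 - 40) = 114*(-85) = -9690)
v(N, B) = -9690
√(v(1/(-87 - 120), 78) + 5725) = √(-9690 + 5725) = √(-3965) = I*√3965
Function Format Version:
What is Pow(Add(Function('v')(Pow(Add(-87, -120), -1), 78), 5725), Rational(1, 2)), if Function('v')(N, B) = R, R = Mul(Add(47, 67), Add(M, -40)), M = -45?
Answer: Mul(I, Pow(3965, Rational(1, 2))) ≈ Mul(62.968, I)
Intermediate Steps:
R = -9690 (R = Mul(Add(47, 67), Add(-45, -40)) = Mul(114, -85) = -9690)
Function('v')(N, B) = -9690
Pow(Add(Function('v')(Pow(Add(-87, -120), -1), 78), 5725), Rational(1, 2)) = Pow(Add(-9690, 5725), Rational(1, 2)) = Pow(-3965, Rational(1, 2)) = Mul(I, Pow(3965, Rational(1, 2)))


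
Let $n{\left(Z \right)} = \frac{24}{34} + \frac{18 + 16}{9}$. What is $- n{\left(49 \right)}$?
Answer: $- \frac{686}{153} \approx -4.4837$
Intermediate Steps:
$n{\left(Z \right)} = \frac{686}{153}$ ($n{\left(Z \right)} = 24 \cdot \frac{1}{34} + 34 \cdot \frac{1}{9} = \frac{12}{17} + \frac{34}{9} = \frac{686}{153}$)
$- n{\left(49 \right)} = \left(-1\right) \frac{686}{153} = - \frac{686}{153}$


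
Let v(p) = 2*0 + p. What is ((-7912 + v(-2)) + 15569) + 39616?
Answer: 47271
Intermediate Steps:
v(p) = p (v(p) = 0 + p = p)
((-7912 + v(-2)) + 15569) + 39616 = ((-7912 - 2) + 15569) + 39616 = (-7914 + 15569) + 39616 = 7655 + 39616 = 47271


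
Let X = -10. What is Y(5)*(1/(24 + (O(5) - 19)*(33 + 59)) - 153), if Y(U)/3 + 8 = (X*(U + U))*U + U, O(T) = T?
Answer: 291830037/1264 ≈ 2.3088e+5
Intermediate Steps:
Y(U) = -24 - 60*U² + 3*U (Y(U) = -24 + 3*((-10*(U + U))*U + U) = -24 + 3*((-20*U)*U + U) = -24 + 3*(-20*U² + U) = -24 + 3*(U - 20*U²) = -24 + (-60*U² + 3*U) = -24 - 60*U² + 3*U)
Y(5)*(1/(24 + (O(5) - 19)*(33 + 59)) - 153) = (-24 - 60*5² + 3*5)*(1/(24 + (5 - 19)*(33 + 59)) - 153) = (-24 - 60*25 + 15)*(1/(24 - 14*92) - 153) = (-24 - 1500 + 15)*(1/(24 - 1288) - 153) = -1509*(1/(-1264) - 153) = -1509*(-1/1264 - 153) = -1509*(-193393/1264) = 291830037/1264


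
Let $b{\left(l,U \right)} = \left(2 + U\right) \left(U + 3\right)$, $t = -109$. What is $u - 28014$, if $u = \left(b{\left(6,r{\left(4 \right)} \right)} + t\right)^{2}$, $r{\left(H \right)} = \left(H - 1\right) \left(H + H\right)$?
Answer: $323635$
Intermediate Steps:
$r{\left(H \right)} = 2 H \left(-1 + H\right)$ ($r{\left(H \right)} = \left(-1 + H\right) 2 H = 2 H \left(-1 + H\right)$)
$b{\left(l,U \right)} = \left(2 + U\right) \left(3 + U\right)$
$u = 351649$ ($u = \left(\left(6 + \left(2 \cdot 4 \left(-1 + 4\right)\right)^{2} + 5 \cdot 2 \cdot 4 \left(-1 + 4\right)\right) - 109\right)^{2} = \left(\left(6 + \left(2 \cdot 4 \cdot 3\right)^{2} + 5 \cdot 2 \cdot 4 \cdot 3\right) - 109\right)^{2} = \left(\left(6 + 24^{2} + 5 \cdot 24\right) - 109\right)^{2} = \left(\left(6 + 576 + 120\right) - 109\right)^{2} = \left(702 - 109\right)^{2} = 593^{2} = 351649$)
$u - 28014 = 351649 - 28014 = 323635$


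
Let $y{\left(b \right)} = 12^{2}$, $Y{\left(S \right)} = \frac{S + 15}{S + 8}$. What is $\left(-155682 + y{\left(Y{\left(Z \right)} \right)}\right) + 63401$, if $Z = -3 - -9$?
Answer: $-92137$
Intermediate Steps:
$Z = 6$ ($Z = -3 + 9 = 6$)
$Y{\left(S \right)} = \frac{15 + S}{8 + S}$
$y{\left(b \right)} = 144$
$\left(-155682 + y{\left(Y{\left(Z \right)} \right)}\right) + 63401 = \left(-155682 + 144\right) + 63401 = -155538 + 63401 = -92137$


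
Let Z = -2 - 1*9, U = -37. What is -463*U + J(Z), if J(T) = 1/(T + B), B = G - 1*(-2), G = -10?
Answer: 325488/19 ≈ 17131.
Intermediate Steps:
B = -8 (B = -10 - 1*(-2) = -10 + 2 = -8)
Z = -11 (Z = -2 - 9 = -11)
J(T) = 1/(-8 + T) (J(T) = 1/(T - 8) = 1/(-8 + T))
-463*U + J(Z) = -463*(-37) + 1/(-8 - 11) = 17131 + 1/(-19) = 17131 - 1/19 = 325488/19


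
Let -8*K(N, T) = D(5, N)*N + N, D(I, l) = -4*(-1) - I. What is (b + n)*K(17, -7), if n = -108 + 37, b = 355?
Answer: 0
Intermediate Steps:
D(I, l) = 4 - I
K(N, T) = 0 (K(N, T) = -((4 - 1*5)*N + N)/8 = -((4 - 5)*N + N)/8 = -(-N + N)/8 = -⅛*0 = 0)
n = -71
(b + n)*K(17, -7) = (355 - 71)*0 = 284*0 = 0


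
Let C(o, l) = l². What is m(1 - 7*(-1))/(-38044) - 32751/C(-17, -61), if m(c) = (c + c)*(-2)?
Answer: -311464993/35390431 ≈ -8.8008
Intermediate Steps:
m(c) = -4*c (m(c) = (2*c)*(-2) = -4*c)
m(1 - 7*(-1))/(-38044) - 32751/C(-17, -61) = -4*(1 - 7*(-1))/(-38044) - 32751/((-61)²) = -4*(1 + 7)*(-1/38044) - 32751/3721 = -4*8*(-1/38044) - 32751*1/3721 = -32*(-1/38044) - 32751/3721 = 8/9511 - 32751/3721 = -311464993/35390431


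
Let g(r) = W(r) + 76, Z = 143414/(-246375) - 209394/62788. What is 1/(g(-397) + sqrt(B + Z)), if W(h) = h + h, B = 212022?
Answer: -5553512266500/2347526230080991 - 15*sqrt(56373755519194549767870)/2347526230080991 ≈ -0.0038828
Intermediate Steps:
Z = -30297062491/7734696750 (Z = 143414*(-1/246375) - 209394*1/62788 = -143414/246375 - 104697/31394 = -30297062491/7734696750 ≈ -3.9170)
W(h) = 2*h
g(r) = 76 + 2*r (g(r) = 2*r + 76 = 76 + 2*r)
1/(g(-397) + sqrt(B + Z)) = 1/((76 + 2*(-397)) + sqrt(212022 - 30297062491/7734696750)) = 1/((76 - 794) + sqrt(1639895577266009/7734696750)) = 1/(-718 + sqrt(56373755519194549767870)/515646450)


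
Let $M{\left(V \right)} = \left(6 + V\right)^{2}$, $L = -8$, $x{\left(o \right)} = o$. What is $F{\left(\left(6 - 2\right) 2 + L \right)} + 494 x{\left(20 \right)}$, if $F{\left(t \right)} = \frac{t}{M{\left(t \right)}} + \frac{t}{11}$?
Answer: $9880$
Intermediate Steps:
$F{\left(t \right)} = \frac{t}{11} + \frac{t}{\left(6 + t\right)^{2}}$ ($F{\left(t \right)} = \frac{t}{\left(6 + t\right)^{2}} + \frac{t}{11} = \frac{t}{11} + \frac{t}{\left(6 + t\right)^{2}}$)
$F{\left(\left(6 - 2\right) 2 + L \right)} + 494 x{\left(20 \right)} = \left(\frac{\left(6 - 2\right) 2 - 8}{11} + \frac{\left(6 - 2\right) 2 - 8}{\left(6 - \left(8 - \left(6 - 2\right) 2\right)\right)^{2}}\right) + 494 \cdot 20 = \left(\frac{4 \cdot 2 - 8}{11} + \frac{4 \cdot 2 - 8}{\left(6 + \left(4 \cdot 2 - 8\right)\right)^{2}}\right) + 9880 = \left(\frac{8 - 8}{11} + \frac{8 - 8}{\left(6 + \left(8 - 8\right)\right)^{2}}\right) + 9880 = \left(\frac{1}{11} \cdot 0 + \frac{0}{\left(6 + 0\right)^{2}}\right) + 9880 = \left(0 + \frac{0}{36}\right) + 9880 = \left(0 + 0 \cdot \frac{1}{36}\right) + 9880 = \left(0 + 0\right) + 9880 = 0 + 9880 = 9880$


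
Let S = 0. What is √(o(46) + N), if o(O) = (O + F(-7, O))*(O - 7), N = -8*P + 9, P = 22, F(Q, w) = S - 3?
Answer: √1510 ≈ 38.859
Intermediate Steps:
F(Q, w) = -3 (F(Q, w) = 0 - 3 = -3)
N = -167 (N = -8*22 + 9 = -176 + 9 = -167)
o(O) = (-7 + O)*(-3 + O) (o(O) = (O - 3)*(O - 7) = (-3 + O)*(-7 + O) = (-7 + O)*(-3 + O))
√(o(46) + N) = √((21 + 46² - 10*46) - 167) = √((21 + 2116 - 460) - 167) = √(1677 - 167) = √1510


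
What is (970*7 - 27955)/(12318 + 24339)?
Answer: -7055/12219 ≈ -0.57738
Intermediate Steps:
(970*7 - 27955)/(12318 + 24339) = (6790 - 27955)/36657 = -21165*1/36657 = -7055/12219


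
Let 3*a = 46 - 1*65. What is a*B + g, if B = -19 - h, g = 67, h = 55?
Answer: 1607/3 ≈ 535.67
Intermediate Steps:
a = -19/3 (a = (46 - 1*65)/3 = (46 - 65)/3 = (⅓)*(-19) = -19/3 ≈ -6.3333)
B = -74 (B = -19 - 1*55 = -19 - 55 = -74)
a*B + g = -19/3*(-74) + 67 = 1406/3 + 67 = 1607/3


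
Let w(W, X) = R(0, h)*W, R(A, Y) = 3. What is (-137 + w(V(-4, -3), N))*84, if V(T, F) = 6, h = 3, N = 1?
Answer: -9996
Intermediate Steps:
w(W, X) = 3*W
(-137 + w(V(-4, -3), N))*84 = (-137 + 3*6)*84 = (-137 + 18)*84 = -119*84 = -9996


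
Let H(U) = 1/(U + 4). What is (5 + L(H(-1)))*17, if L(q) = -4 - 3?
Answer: -34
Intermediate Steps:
H(U) = 1/(4 + U)
L(q) = -7
(5 + L(H(-1)))*17 = (5 - 7)*17 = -2*17 = -34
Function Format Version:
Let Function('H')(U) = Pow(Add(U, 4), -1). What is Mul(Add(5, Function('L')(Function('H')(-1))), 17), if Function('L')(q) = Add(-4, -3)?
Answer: -34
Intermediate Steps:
Function('H')(U) = Pow(Add(4, U), -1)
Function('L')(q) = -7
Mul(Add(5, Function('L')(Function('H')(-1))), 17) = Mul(Add(5, -7), 17) = Mul(-2, 17) = -34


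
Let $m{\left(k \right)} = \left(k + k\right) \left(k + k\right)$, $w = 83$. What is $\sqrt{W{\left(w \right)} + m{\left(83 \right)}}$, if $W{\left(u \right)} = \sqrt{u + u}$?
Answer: $\sqrt{27556 + \sqrt{166}} \approx 166.04$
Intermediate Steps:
$m{\left(k \right)} = 4 k^{2}$ ($m{\left(k \right)} = 2 k 2 k = 4 k^{2}$)
$W{\left(u \right)} = \sqrt{2} \sqrt{u}$ ($W{\left(u \right)} = \sqrt{2 u} = \sqrt{2} \sqrt{u}$)
$\sqrt{W{\left(w \right)} + m{\left(83 \right)}} = \sqrt{\sqrt{2} \sqrt{83} + 4 \cdot 83^{2}} = \sqrt{\sqrt{166} + 4 \cdot 6889} = \sqrt{\sqrt{166} + 27556} = \sqrt{27556 + \sqrt{166}}$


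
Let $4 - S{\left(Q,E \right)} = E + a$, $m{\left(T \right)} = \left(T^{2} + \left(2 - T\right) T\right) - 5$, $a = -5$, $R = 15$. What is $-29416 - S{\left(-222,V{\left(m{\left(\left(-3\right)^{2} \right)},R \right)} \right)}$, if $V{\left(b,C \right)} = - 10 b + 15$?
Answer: $-29540$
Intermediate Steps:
$m{\left(T \right)} = -5 + T^{2} + T \left(2 - T\right)$ ($m{\left(T \right)} = \left(T^{2} + T \left(2 - T\right)\right) - 5 = -5 + T^{2} + T \left(2 - T\right)$)
$V{\left(b,C \right)} = 15 - 10 b$
$S{\left(Q,E \right)} = 9 - E$ ($S{\left(Q,E \right)} = 4 - \left(E - 5\right) = 4 - \left(-5 + E\right) = 9 - E$)
$-29416 - S{\left(-222,V{\left(m{\left(\left(-3\right)^{2} \right)},R \right)} \right)} = -29416 - \left(9 - \left(15 - 10 \left(-5 + 2 \left(-3\right)^{2}\right)\right)\right) = -29416 - \left(9 - \left(15 - 10 \left(-5 + 2 \cdot 9\right)\right)\right) = -29416 - \left(9 - \left(15 - 10 \left(-5 + 18\right)\right)\right) = -29416 - \left(9 - \left(15 - 130\right)\right) = -29416 - \left(9 - -115\right) = -29416 - \left(9 + 115\right) = -29416 - 124 = -29540$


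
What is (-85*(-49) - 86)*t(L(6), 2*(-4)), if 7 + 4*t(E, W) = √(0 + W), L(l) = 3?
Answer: -28553/4 + 4079*I*√2/2 ≈ -7138.3 + 2884.3*I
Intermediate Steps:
t(E, W) = -7/4 + √W/4 (t(E, W) = -7/4 + √(0 + W)/4 = -7/4 + √W/4)
(-85*(-49) - 86)*t(L(6), 2*(-4)) = (-85*(-49) - 86)*(-7/4 + √(2*(-4))/4) = (4165 - 86)*(-7/4 + √(-8)/4) = 4079*(-7/4 + (2*I*√2)/4) = 4079*(-7/4 + I*√2/2) = -28553/4 + 4079*I*√2/2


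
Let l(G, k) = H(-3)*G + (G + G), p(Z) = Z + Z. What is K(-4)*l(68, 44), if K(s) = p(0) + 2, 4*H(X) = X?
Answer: 170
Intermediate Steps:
H(X) = X/4
p(Z) = 2*Z
K(s) = 2 (K(s) = 2*0 + 2 = 0 + 2 = 2)
l(G, k) = 5*G/4 (l(G, k) = ((1/4)*(-3))*G + (G + G) = -3*G/4 + 2*G = 5*G/4)
K(-4)*l(68, 44) = 2*((5/4)*68) = 2*85 = 170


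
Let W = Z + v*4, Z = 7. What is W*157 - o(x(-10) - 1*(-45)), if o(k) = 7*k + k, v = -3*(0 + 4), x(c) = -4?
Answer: -6765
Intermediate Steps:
v = -12 (v = -3*4 = -12)
W = -41 (W = 7 - 12*4 = 7 - 48 = -41)
o(k) = 8*k
W*157 - o(x(-10) - 1*(-45)) = -41*157 - 8*(-4 - 1*(-45)) = -6437 - 8*(-4 + 45) = -6437 - 8*41 = -6437 - 1*328 = -6437 - 328 = -6765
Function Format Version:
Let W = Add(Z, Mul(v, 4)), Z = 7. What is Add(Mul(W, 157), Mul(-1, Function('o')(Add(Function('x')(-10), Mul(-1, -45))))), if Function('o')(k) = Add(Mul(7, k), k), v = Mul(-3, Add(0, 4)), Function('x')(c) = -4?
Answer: -6765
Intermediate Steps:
v = -12 (v = Mul(-3, 4) = -12)
W = -41 (W = Add(7, Mul(-12, 4)) = Add(7, -48) = -41)
Function('o')(k) = Mul(8, k)
Add(Mul(W, 157), Mul(-1, Function('o')(Add(Function('x')(-10), Mul(-1, -45))))) = Add(Mul(-41, 157), Mul(-1, Mul(8, Add(-4, Mul(-1, -45))))) = Add(-6437, Mul(-1, Mul(8, Add(-4, 45)))) = Add(-6437, Mul(-1, Mul(8, 41))) = Add(-6437, Mul(-1, 328)) = Add(-6437, -328) = -6765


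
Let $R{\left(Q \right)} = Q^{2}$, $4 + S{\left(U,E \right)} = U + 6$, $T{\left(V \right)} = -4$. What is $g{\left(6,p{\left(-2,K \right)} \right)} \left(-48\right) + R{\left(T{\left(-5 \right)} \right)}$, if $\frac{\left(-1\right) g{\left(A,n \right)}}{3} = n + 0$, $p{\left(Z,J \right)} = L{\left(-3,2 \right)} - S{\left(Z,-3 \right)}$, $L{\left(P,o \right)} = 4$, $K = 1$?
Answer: $592$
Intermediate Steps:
$S{\left(U,E \right)} = 2 + U$ ($S{\left(U,E \right)} = -4 + \left(U + 6\right) = -4 + \left(6 + U\right) = 2 + U$)
$p{\left(Z,J \right)} = 2 - Z$ ($p{\left(Z,J \right)} = 4 - \left(2 + Z\right) = 2 - Z$)
$g{\left(A,n \right)} = - 3 n$ ($g{\left(A,n \right)} = - 3 \left(n + 0\right) = - 3 n$)
$g{\left(6,p{\left(-2,K \right)} \right)} \left(-48\right) + R{\left(T{\left(-5 \right)} \right)} = - 3 \left(2 - -2\right) \left(-48\right) + \left(-4\right)^{2} = - 3 \left(2 + 2\right) \left(-48\right) + 16 = \left(-3\right) 4 \left(-48\right) + 16 = \left(-12\right) \left(-48\right) + 16 = 576 + 16 = 592$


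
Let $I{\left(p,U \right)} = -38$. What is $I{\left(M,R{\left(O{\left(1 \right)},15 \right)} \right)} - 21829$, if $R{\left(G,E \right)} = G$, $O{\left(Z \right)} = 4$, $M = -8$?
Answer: $-21867$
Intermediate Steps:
$I{\left(M,R{\left(O{\left(1 \right)},15 \right)} \right)} - 21829 = -38 - 21829 = -21867$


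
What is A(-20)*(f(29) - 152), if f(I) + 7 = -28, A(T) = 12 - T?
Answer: -5984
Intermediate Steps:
f(I) = -35 (f(I) = -7 - 28 = -35)
A(-20)*(f(29) - 152) = (12 - 1*(-20))*(-35 - 152) = (12 + 20)*(-187) = 32*(-187) = -5984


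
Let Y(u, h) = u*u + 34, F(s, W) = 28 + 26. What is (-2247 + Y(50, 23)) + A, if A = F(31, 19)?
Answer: 341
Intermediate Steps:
F(s, W) = 54
Y(u, h) = 34 + u**2 (Y(u, h) = u**2 + 34 = 34 + u**2)
A = 54
(-2247 + Y(50, 23)) + A = (-2247 + (34 + 50**2)) + 54 = (-2247 + (34 + 2500)) + 54 = (-2247 + 2534) + 54 = 287 + 54 = 341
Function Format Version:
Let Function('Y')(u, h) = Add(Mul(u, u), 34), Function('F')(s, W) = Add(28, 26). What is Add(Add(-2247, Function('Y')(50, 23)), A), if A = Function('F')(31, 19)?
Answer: 341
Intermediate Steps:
Function('F')(s, W) = 54
Function('Y')(u, h) = Add(34, Pow(u, 2)) (Function('Y')(u, h) = Add(Pow(u, 2), 34) = Add(34, Pow(u, 2)))
A = 54
Add(Add(-2247, Function('Y')(50, 23)), A) = Add(Add(-2247, Add(34, Pow(50, 2))), 54) = Add(Add(-2247, Add(34, 2500)), 54) = Add(Add(-2247, 2534), 54) = Add(287, 54) = 341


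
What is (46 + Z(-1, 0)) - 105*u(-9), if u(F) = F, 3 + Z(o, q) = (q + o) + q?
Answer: 987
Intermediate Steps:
Z(o, q) = -3 + o + 2*q (Z(o, q) = -3 + ((q + o) + q) = -3 + ((o + q) + q) = -3 + (o + 2*q) = -3 + o + 2*q)
(46 + Z(-1, 0)) - 105*u(-9) = (46 + (-3 - 1 + 2*0)) - 105*(-9) = (46 + (-3 - 1 + 0)) + 945 = (46 - 4) + 945 = 42 + 945 = 987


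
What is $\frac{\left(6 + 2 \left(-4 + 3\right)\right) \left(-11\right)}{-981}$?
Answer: $\frac{44}{981} \approx 0.044852$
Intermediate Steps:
$\frac{\left(6 + 2 \left(-4 + 3\right)\right) \left(-11\right)}{-981} = \left(6 + 2 \left(-1\right)\right) \left(-11\right) \left(- \frac{1}{981}\right) = \left(6 - 2\right) \left(-11\right) \left(- \frac{1}{981}\right) = 4 \left(-11\right) \left(- \frac{1}{981}\right) = \left(-44\right) \left(- \frac{1}{981}\right) = \frac{44}{981}$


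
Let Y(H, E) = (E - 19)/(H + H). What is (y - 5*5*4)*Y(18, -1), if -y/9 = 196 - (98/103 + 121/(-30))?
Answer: 1948489/1854 ≈ 1051.0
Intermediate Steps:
Y(H, E) = (-19 + E)/(2*H) (Y(H, E) = (-19 + E)/((2*H)) = (-19 + E)*(1/(2*H)) = (-19 + E)/(2*H))
y = -1845489/1030 (y = -9*(196 - (98/103 + 121/(-30))) = -9*(196 - (98*(1/103) + 121*(-1/30))) = -9*(196 - (98/103 - 121/30)) = -9*(196 - 1*(-9523/3090)) = -9*(196 + 9523/3090) = -9*615163/3090 = -1845489/1030 ≈ -1791.7)
(y - 5*5*4)*Y(18, -1) = (-1845489/1030 - 5*5*4)*((1/2)*(-19 - 1)/18) = (-1845489/1030 - 25*4)*((1/2)*(1/18)*(-20)) = (-1845489/1030 - 100)*(-5/9) = -1948489/1030*(-5/9) = 1948489/1854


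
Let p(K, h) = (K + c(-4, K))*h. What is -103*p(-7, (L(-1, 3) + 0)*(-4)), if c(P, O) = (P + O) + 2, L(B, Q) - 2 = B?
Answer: -6592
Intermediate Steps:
L(B, Q) = 2 + B
c(P, O) = 2 + O + P (c(P, O) = (O + P) + 2 = 2 + O + P)
p(K, h) = h*(-2 + 2*K) (p(K, h) = (K + (2 + K - 4))*h = (K + (-2 + K))*h = (-2 + 2*K)*h = h*(-2 + 2*K))
-103*p(-7, (L(-1, 3) + 0)*(-4)) = -206*((2 - 1) + 0)*(-4)*(-1 - 7) = -206*(1 + 0)*(-4)*(-8) = -206*1*(-4)*(-8) = -206*(-4)*(-8) = -103*64 = -6592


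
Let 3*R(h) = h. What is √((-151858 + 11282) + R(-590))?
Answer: I*√1266954/3 ≈ 375.2*I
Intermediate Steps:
R(h) = h/3
√((-151858 + 11282) + R(-590)) = √((-151858 + 11282) + (⅓)*(-590)) = √(-140576 - 590/3) = √(-422318/3) = I*√1266954/3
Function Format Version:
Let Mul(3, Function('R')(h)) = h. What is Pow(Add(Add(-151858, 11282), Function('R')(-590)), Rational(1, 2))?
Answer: Mul(Rational(1, 3), I, Pow(1266954, Rational(1, 2))) ≈ Mul(375.20, I)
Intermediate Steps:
Function('R')(h) = Mul(Rational(1, 3), h)
Pow(Add(Add(-151858, 11282), Function('R')(-590)), Rational(1, 2)) = Pow(Add(Add(-151858, 11282), Mul(Rational(1, 3), -590)), Rational(1, 2)) = Pow(Add(-140576, Rational(-590, 3)), Rational(1, 2)) = Pow(Rational(-422318, 3), Rational(1, 2)) = Mul(Rational(1, 3), I, Pow(1266954, Rational(1, 2)))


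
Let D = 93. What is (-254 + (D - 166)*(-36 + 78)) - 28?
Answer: -3348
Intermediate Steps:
(-254 + (D - 166)*(-36 + 78)) - 28 = (-254 + (93 - 166)*(-36 + 78)) - 28 = (-254 - 73*42) - 28 = (-254 - 3066) - 28 = -3320 - 28 = -3348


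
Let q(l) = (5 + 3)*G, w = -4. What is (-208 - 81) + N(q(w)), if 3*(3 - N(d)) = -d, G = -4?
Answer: -890/3 ≈ -296.67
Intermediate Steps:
q(l) = -32 (q(l) = (5 + 3)*(-4) = 8*(-4) = -32)
N(d) = 3 + d/3 (N(d) = 3 - (-1)*d/3 = 3 + d/3)
(-208 - 81) + N(q(w)) = (-208 - 81) + (3 + (1/3)*(-32)) = -289 + (3 - 32/3) = -289 - 23/3 = -890/3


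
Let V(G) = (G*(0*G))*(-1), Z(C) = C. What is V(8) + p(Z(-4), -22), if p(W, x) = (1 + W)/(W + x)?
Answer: 3/26 ≈ 0.11538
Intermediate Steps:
p(W, x) = (1 + W)/(W + x)
V(G) = 0 (V(G) = (G*0)*(-1) = 0*(-1) = 0)
V(8) + p(Z(-4), -22) = 0 + (1 - 4)/(-4 - 22) = 0 - 3/(-26) = 0 - 1/26*(-3) = 0 + 3/26 = 3/26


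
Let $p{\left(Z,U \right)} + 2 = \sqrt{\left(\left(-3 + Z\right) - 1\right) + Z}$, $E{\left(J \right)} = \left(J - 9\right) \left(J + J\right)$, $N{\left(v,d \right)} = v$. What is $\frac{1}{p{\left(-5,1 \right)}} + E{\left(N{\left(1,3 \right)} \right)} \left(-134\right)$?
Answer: $\frac{19295}{9} - \frac{i \sqrt{14}}{18} \approx 2143.9 - 0.20787 i$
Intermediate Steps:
$E{\left(J \right)} = 2 J \left(-9 + J\right)$ ($E{\left(J \right)} = \left(-9 + J\right) 2 J = 2 J \left(-9 + J\right)$)
$p{\left(Z,U \right)} = -2 + \sqrt{-4 + 2 Z}$ ($p{\left(Z,U \right)} = -2 + \sqrt{\left(\left(-3 + Z\right) - 1\right) + Z} = -2 + \sqrt{\left(-4 + Z\right) + Z} = -2 + \sqrt{-4 + 2 Z}$)
$\frac{1}{p{\left(-5,1 \right)}} + E{\left(N{\left(1,3 \right)} \right)} \left(-134\right) = \frac{1}{-2 + \sqrt{-4 + 2 \left(-5\right)}} + 2 \cdot 1 \left(-9 + 1\right) \left(-134\right) = \frac{1}{-2 + \sqrt{-4 - 10}} + 2 \cdot 1 \left(-8\right) \left(-134\right) = \frac{1}{-2 + \sqrt{-14}} - -2144 = \frac{1}{-2 + i \sqrt{14}} + 2144 = 2144 + \frac{1}{-2 + i \sqrt{14}}$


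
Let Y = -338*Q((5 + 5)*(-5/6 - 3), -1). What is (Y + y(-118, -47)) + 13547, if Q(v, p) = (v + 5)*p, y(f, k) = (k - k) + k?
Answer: 6700/3 ≈ 2233.3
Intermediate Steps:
y(f, k) = k (y(f, k) = 0 + k = k)
Q(v, p) = p*(5 + v) (Q(v, p) = (5 + v)*p = p*(5 + v))
Y = -33800/3 (Y = -(-338)*(5 + (5 + 5)*(-5/6 - 3)) = -(-338)*(5 + 10*(-5*1/6 - 3)) = -(-338)*(5 + 10*(-5/6 - 3)) = -(-338)*(5 + 10*(-23/6)) = -(-338)*(5 - 115/3) = -(-338)*(-100)/3 = -338*100/3 = -33800/3 ≈ -11267.)
(Y + y(-118, -47)) + 13547 = (-33800/3 - 47) + 13547 = -33941/3 + 13547 = 6700/3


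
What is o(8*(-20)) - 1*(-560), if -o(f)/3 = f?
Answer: 1040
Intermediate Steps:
o(f) = -3*f
o(8*(-20)) - 1*(-560) = -24*(-20) - 1*(-560) = -3*(-160) + 560 = 480 + 560 = 1040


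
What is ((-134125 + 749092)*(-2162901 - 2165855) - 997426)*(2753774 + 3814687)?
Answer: -17485526206987292358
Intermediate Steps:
((-134125 + 749092)*(-2162901 - 2165855) - 997426)*(2753774 + 3814687) = (614967*(-4328756) - 997426)*6568461 = (-2662042091052 - 997426)*6568461 = -2662043088478*6568461 = -17485526206987292358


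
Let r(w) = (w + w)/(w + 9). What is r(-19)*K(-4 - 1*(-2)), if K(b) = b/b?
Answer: 19/5 ≈ 3.8000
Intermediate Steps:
K(b) = 1
r(w) = 2*w/(9 + w) (r(w) = (2*w)/(9 + w) = 2*w/(9 + w))
r(-19)*K(-4 - 1*(-2)) = (2*(-19)/(9 - 19))*1 = (2*(-19)/(-10))*1 = (2*(-19)*(-⅒))*1 = (19/5)*1 = 19/5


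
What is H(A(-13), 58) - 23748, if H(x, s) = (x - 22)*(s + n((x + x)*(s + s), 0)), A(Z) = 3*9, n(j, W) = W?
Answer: -23458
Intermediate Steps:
A(Z) = 27
H(x, s) = s*(-22 + x) (H(x, s) = (x - 22)*(s + 0) = (-22 + x)*s = s*(-22 + x))
H(A(-13), 58) - 23748 = 58*(-22 + 27) - 23748 = 58*5 - 23748 = 290 - 23748 = -23458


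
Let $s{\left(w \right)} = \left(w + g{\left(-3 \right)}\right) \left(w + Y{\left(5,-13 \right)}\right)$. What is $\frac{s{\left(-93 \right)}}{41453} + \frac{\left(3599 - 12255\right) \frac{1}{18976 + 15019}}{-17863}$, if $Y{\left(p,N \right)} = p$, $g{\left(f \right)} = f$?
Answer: $\frac{5130429500048}{25172445551305} \approx 0.20381$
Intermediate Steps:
$s{\left(w \right)} = \left(-3 + w\right) \left(5 + w\right)$ ($s{\left(w \right)} = \left(w - 3\right) \left(w + 5\right) = \left(-3 + w\right) \left(5 + w\right)$)
$\frac{s{\left(-93 \right)}}{41453} + \frac{\left(3599 - 12255\right) \frac{1}{18976 + 15019}}{-17863} = \frac{-15 + \left(-93\right)^{2} + 2 \left(-93\right)}{41453} + \frac{\left(3599 - 12255\right) \frac{1}{18976 + 15019}}{-17863} = \left(-15 + 8649 - 186\right) \frac{1}{41453} + - \frac{8656}{33995} \left(- \frac{1}{17863}\right) = 8448 \cdot \frac{1}{41453} + \left(-8656\right) \frac{1}{33995} \left(- \frac{1}{17863}\right) = \frac{8448}{41453} - - \frac{8656}{607252685} = \frac{8448}{41453} + \frac{8656}{607252685} = \frac{5130429500048}{25172445551305}$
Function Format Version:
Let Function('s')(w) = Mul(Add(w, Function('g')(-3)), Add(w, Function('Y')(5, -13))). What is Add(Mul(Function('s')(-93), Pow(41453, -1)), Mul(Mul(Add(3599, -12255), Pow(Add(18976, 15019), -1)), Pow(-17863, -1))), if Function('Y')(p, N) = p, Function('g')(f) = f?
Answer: Rational(5130429500048, 25172445551305) ≈ 0.20381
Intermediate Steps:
Function('s')(w) = Mul(Add(-3, w), Add(5, w)) (Function('s')(w) = Mul(Add(w, -3), Add(w, 5)) = Mul(Add(-3, w), Add(5, w)))
Add(Mul(Function('s')(-93), Pow(41453, -1)), Mul(Mul(Add(3599, -12255), Pow(Add(18976, 15019), -1)), Pow(-17863, -1))) = Add(Mul(Add(-15, Pow(-93, 2), Mul(2, -93)), Pow(41453, -1)), Mul(Mul(Add(3599, -12255), Pow(Add(18976, 15019), -1)), Pow(-17863, -1))) = Add(Mul(Add(-15, 8649, -186), Rational(1, 41453)), Mul(Mul(-8656, Pow(33995, -1)), Rational(-1, 17863))) = Add(Mul(8448, Rational(1, 41453)), Mul(Mul(-8656, Rational(1, 33995)), Rational(-1, 17863))) = Add(Rational(8448, 41453), Mul(Rational(-8656, 33995), Rational(-1, 17863))) = Add(Rational(8448, 41453), Rational(8656, 607252685)) = Rational(5130429500048, 25172445551305)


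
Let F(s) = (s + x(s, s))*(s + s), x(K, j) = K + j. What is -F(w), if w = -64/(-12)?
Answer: -512/3 ≈ -170.67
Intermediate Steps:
w = 16/3 (w = -64*(-1/12) = 16/3 ≈ 5.3333)
F(s) = 6*s² (F(s) = (s + (s + s))*(s + s) = (s + 2*s)*(2*s) = (3*s)*(2*s) = 6*s²)
-F(w) = -6*(16/3)² = -6*256/9 = -1*512/3 = -512/3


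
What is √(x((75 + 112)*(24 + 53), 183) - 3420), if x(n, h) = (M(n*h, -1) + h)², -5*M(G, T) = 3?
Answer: 6*√20729/5 ≈ 172.77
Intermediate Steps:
M(G, T) = -⅗ (M(G, T) = -⅕*3 = -⅗)
x(n, h) = (-⅗ + h)²
√(x((75 + 112)*(24 + 53), 183) - 3420) = √((-3 + 5*183)²/25 - 3420) = √((-3 + 915)²/25 - 3420) = √((1/25)*912² - 3420) = √((1/25)*831744 - 3420) = √(831744/25 - 3420) = √(746244/25) = 6*√20729/5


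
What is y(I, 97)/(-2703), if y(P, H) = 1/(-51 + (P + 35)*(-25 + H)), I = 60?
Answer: -1/18350667 ≈ -5.4494e-8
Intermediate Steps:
y(P, H) = 1/(-51 + (-25 + H)*(35 + P)) (y(P, H) = 1/(-51 + (35 + P)*(-25 + H)) = 1/(-51 + (-25 + H)*(35 + P)))
y(I, 97)/(-2703) = 1/((-926 - 25*60 + 35*97 + 97*60)*(-2703)) = -1/2703/(-926 - 1500 + 3395 + 5820) = -1/2703/6789 = (1/6789)*(-1/2703) = -1/18350667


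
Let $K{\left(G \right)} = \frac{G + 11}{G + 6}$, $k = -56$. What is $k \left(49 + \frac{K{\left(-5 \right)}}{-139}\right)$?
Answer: $- \frac{381080}{139} \approx -2741.6$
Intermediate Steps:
$K{\left(G \right)} = \frac{11 + G}{6 + G}$
$k \left(49 + \frac{K{\left(-5 \right)}}{-139}\right) = - 56 \left(49 + \frac{\frac{1}{6 - 5} \left(11 - 5\right)}{-139}\right) = - 56 \left(49 + 1^{-1} \cdot 6 \left(- \frac{1}{139}\right)\right) = - 56 \left(49 + 1 \cdot 6 \left(- \frac{1}{139}\right)\right) = - 56 \left(49 + 6 \left(- \frac{1}{139}\right)\right) = - 56 \left(49 - \frac{6}{139}\right) = \left(-56\right) \frac{6805}{139} = - \frac{381080}{139}$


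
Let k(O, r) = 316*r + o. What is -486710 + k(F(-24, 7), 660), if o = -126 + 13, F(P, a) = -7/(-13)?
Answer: -278263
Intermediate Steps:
F(P, a) = 7/13 (F(P, a) = -7*(-1/13) = 7/13)
o = -113
k(O, r) = -113 + 316*r (k(O, r) = 316*r - 113 = -113 + 316*r)
-486710 + k(F(-24, 7), 660) = -486710 + (-113 + 316*660) = -486710 + (-113 + 208560) = -486710 + 208447 = -278263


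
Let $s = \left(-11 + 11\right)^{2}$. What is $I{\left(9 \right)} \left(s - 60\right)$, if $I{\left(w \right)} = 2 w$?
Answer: $-1080$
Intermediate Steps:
$s = 0$ ($s = 0^{2} = 0$)
$I{\left(9 \right)} \left(s - 60\right) = 2 \cdot 9 \left(0 - 60\right) = 18 \left(-60\right) = -1080$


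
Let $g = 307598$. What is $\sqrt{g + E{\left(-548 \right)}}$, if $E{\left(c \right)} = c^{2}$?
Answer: $\sqrt{607902} \approx 779.68$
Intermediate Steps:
$\sqrt{g + E{\left(-548 \right)}} = \sqrt{307598 + \left(-548\right)^{2}} = \sqrt{307598 + 300304} = \sqrt{607902}$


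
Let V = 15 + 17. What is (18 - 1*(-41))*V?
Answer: 1888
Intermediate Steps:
V = 32
(18 - 1*(-41))*V = (18 - 1*(-41))*32 = (18 + 41)*32 = 59*32 = 1888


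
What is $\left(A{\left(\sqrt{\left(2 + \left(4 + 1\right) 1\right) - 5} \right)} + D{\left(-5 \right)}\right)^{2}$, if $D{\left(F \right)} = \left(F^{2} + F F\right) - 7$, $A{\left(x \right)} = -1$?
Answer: $1764$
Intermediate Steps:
$D{\left(F \right)} = -7 + 2 F^{2}$ ($D{\left(F \right)} = \left(F^{2} + F^{2}\right) - 7 = 2 F^{2} - 7 = -7 + 2 F^{2}$)
$\left(A{\left(\sqrt{\left(2 + \left(4 + 1\right) 1\right) - 5} \right)} + D{\left(-5 \right)}\right)^{2} = \left(-1 - \left(7 - 2 \left(-5\right)^{2}\right)\right)^{2} = \left(-1 + \left(-7 + 2 \cdot 25\right)\right)^{2} = \left(-1 + \left(-7 + 50\right)\right)^{2} = \left(-1 + 43\right)^{2} = 42^{2} = 1764$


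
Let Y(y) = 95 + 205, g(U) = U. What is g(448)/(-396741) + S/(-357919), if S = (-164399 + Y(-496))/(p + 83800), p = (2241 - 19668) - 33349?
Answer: -1743406013243/1563148570904832 ≈ -0.0011153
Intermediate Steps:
Y(y) = 300
p = -50776 (p = -17427 - 33349 = -50776)
S = -164099/33024 (S = (-164399 + 300)/(-50776 + 83800) = -164099/33024 ≈ -4.9691)
g(448)/(-396741) + S/(-357919) = 448/(-396741) - 164099/33024/(-357919) = 448*(-1/396741) - 164099/33024*(-1/357919) = -448/396741 + 164099/11819917056 = -1743406013243/1563148570904832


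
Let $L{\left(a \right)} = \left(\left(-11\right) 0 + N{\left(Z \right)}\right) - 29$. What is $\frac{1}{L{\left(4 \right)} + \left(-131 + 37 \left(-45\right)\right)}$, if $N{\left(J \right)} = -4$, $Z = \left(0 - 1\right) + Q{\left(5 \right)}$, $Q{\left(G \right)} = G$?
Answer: $- \frac{1}{1829} \approx -0.00054675$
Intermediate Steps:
$Z = 4$ ($Z = \left(0 - 1\right) + 5 = -1 + 5 = 4$)
$L{\left(a \right)} = -33$ ($L{\left(a \right)} = \left(\left(-11\right) 0 - 4\right) - 29 = \left(0 - 4\right) - 29 = -4 - 29 = -33$)
$\frac{1}{L{\left(4 \right)} + \left(-131 + 37 \left(-45\right)\right)} = \frac{1}{-33 + \left(-131 + 37 \left(-45\right)\right)} = \frac{1}{-33 - 1796} = \frac{1}{-1829} = - \frac{1}{1829}$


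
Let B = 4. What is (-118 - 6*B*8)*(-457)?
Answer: 141670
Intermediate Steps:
(-118 - 6*B*8)*(-457) = (-118 - 6*4*8)*(-457) = (-118 - 24*8)*(-457) = (-118 - 192)*(-457) = -310*(-457) = 141670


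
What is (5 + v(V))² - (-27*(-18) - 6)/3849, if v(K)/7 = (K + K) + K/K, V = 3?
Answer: 3741068/1283 ≈ 2915.9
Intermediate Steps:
v(K) = 7 + 14*K (v(K) = 7*((K + K) + K/K) = 7*(2*K + 1) = 7*(1 + 2*K) = 7 + 14*K)
(5 + v(V))² - (-27*(-18) - 6)/3849 = (5 + (7 + 14*3))² - (-27*(-18) - 6)/3849 = (5 + (7 + 42))² - (486 - 6)/3849 = (5 + 49)² - 480/3849 = 54² - 1*160/1283 = 2916 - 160/1283 = 3741068/1283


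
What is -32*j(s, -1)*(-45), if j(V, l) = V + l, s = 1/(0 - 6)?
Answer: -1680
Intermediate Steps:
s = -⅙ (s = 1/(-6) = -⅙ ≈ -0.16667)
-32*j(s, -1)*(-45) = -32*(-⅙ - 1)*(-45) = -32*(-7/6)*(-45) = (112/3)*(-45) = -1680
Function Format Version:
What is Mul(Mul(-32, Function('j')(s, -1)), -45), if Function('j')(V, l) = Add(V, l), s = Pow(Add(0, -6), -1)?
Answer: -1680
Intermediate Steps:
s = Rational(-1, 6) (s = Pow(-6, -1) = Rational(-1, 6) ≈ -0.16667)
Mul(Mul(-32, Function('j')(s, -1)), -45) = Mul(Mul(-32, Add(Rational(-1, 6), -1)), -45) = Mul(Mul(-32, Rational(-7, 6)), -45) = Mul(Rational(112, 3), -45) = -1680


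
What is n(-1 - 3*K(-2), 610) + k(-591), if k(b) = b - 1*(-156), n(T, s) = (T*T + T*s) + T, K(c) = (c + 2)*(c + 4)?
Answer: -1045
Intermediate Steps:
K(c) = (2 + c)*(4 + c)
n(T, s) = T + T**2 + T*s (n(T, s) = (T**2 + T*s) + T = T + T**2 + T*s)
k(b) = 156 + b (k(b) = b + 156 = 156 + b)
n(-1 - 3*K(-2), 610) + k(-591) = (-1 - 3*(8 + (-2)**2 + 6*(-2)))*(1 + (-1 - 3*(8 + (-2)**2 + 6*(-2))) + 610) + (156 - 591) = (-1 - 3*(8 + 4 - 12))*(1 + (-1 - 3*(8 + 4 - 12)) + 610) - 435 = (-1 - 3*0)*(1 + (-1 - 3*0) + 610) - 435 = (-1 + 0)*(1 + (-1 + 0) + 610) - 435 = -(1 - 1 + 610) - 435 = -1*610 - 435 = -610 - 435 = -1045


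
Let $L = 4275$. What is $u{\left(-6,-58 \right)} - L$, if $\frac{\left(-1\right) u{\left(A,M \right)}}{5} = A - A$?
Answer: $-4275$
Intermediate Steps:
$u{\left(A,M \right)} = 0$ ($u{\left(A,M \right)} = - 5 \left(A - A\right) = \left(-5\right) 0 = 0$)
$u{\left(-6,-58 \right)} - L = 0 - 4275 = -4275$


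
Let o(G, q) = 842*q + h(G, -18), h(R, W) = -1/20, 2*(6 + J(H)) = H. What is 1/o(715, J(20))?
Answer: 20/67359 ≈ 0.00029692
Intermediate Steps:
J(H) = -6 + H/2
h(R, W) = -1/20 (h(R, W) = -1*1/20 = -1/20)
o(G, q) = -1/20 + 842*q (o(G, q) = 842*q - 1/20 = -1/20 + 842*q)
1/o(715, J(20)) = 1/(-1/20 + 842*(-6 + (1/2)*20)) = 1/(-1/20 + 842*(-6 + 10)) = 1/(-1/20 + 842*4) = 1/(-1/20 + 3368) = 1/(67359/20) = 20/67359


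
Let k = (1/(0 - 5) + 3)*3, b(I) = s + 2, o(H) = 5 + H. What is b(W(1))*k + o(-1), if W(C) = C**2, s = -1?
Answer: 62/5 ≈ 12.400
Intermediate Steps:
b(I) = 1 (b(I) = -1 + 2 = 1)
k = 42/5 (k = (1/(-5) + 3)*3 = (-1/5 + 3)*3 = (14/5)*3 = 42/5 ≈ 8.4000)
b(W(1))*k + o(-1) = 1*(42/5) + (5 - 1) = 42/5 + 4 = 62/5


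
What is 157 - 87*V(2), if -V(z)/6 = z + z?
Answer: 2245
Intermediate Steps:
V(z) = -12*z (V(z) = -6*(z + z) = -12*z)
157 - 87*V(2) = 157 - (-1044)*2 = 157 - 87*(-24) = 157 + 2088 = 2245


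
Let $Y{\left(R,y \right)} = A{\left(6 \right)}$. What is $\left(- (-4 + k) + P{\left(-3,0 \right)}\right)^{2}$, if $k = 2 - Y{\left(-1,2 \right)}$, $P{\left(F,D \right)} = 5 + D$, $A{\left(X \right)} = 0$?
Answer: $49$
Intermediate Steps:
$Y{\left(R,y \right)} = 0$
$k = 2$ ($k = 2 - 0 = 2 + 0 = 2$)
$\left(- (-4 + k) + P{\left(-3,0 \right)}\right)^{2} = \left(- (-4 + 2) + \left(5 + 0\right)\right)^{2} = \left(\left(-1\right) \left(-2\right) + 5\right)^{2} = \left(2 + 5\right)^{2} = 7^{2} = 49$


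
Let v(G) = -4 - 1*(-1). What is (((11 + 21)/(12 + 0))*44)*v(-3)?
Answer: -352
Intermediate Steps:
v(G) = -3 (v(G) = -4 + 1 = -3)
(((11 + 21)/(12 + 0))*44)*v(-3) = (((11 + 21)/(12 + 0))*44)*(-3) = ((32/12)*44)*(-3) = ((32*(1/12))*44)*(-3) = ((8/3)*44)*(-3) = (352/3)*(-3) = -352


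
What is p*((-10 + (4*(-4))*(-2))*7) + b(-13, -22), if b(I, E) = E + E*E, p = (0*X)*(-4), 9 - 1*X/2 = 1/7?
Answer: 462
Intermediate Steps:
X = 124/7 (X = 18 - 2/7 = 124/7 ≈ 17.714)
p = 0 (p = (0*(124/7))*(-4) = 0*(-4) = 0)
b(I, E) = E + E²
p*((-10 + (4*(-4))*(-2))*7) + b(-13, -22) = 0*((-10 + (4*(-4))*(-2))*7) - 22*(1 - 22) = 0*((-10 - 16*(-2))*7) - 22*(-21) = 0*((-10 + 32)*7) + 462 = 0*(22*7) + 462 = 0*154 + 462 = 0 + 462 = 462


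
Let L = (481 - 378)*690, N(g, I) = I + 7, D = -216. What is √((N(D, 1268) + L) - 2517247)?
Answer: I*√2444902 ≈ 1563.6*I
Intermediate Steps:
N(g, I) = 7 + I
L = 71070 (L = 103*690 = 71070)
√((N(D, 1268) + L) - 2517247) = √(((7 + 1268) + 71070) - 2517247) = √((1275 + 71070) - 2517247) = √(72345 - 2517247) = √(-2444902) = I*√2444902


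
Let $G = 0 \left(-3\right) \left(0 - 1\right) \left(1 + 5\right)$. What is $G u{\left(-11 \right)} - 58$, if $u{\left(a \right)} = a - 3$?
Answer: $-58$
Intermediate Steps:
$u{\left(a \right)} = -3 + a$ ($u{\left(a \right)} = a - 3 = -3 + a$)
$G = 0$ ($G = 0 \left(\left(-1\right) 6\right) = 0 \left(-6\right) = 0$)
$G u{\left(-11 \right)} - 58 = 0 \left(-3 - 11\right) - 58 = 0 \left(-14\right) - 58 = 0 - 58 = -58$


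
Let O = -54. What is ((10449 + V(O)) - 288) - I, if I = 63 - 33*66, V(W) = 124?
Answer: 12400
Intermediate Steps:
I = -2115 (I = 63 - 2178 = -2115)
((10449 + V(O)) - 288) - I = ((10449 + 124) - 288) - 1*(-2115) = (10573 - 288) + 2115 = 10285 + 2115 = 12400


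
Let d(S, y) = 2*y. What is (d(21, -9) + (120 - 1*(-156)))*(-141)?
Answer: -36378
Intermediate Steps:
(d(21, -9) + (120 - 1*(-156)))*(-141) = (2*(-9) + (120 - 1*(-156)))*(-141) = (-18 + (120 + 156))*(-141) = (-18 + 276)*(-141) = 258*(-141) = -36378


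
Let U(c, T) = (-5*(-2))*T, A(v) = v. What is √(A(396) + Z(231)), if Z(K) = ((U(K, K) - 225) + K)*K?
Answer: 156*√22 ≈ 731.71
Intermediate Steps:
U(c, T) = 10*T
Z(K) = K*(-225 + 11*K) (Z(K) = ((10*K - 225) + K)*K = ((-225 + 10*K) + K)*K = (-225 + 11*K)*K = K*(-225 + 11*K))
√(A(396) + Z(231)) = √(396 + 231*(-225 + 11*231)) = √(396 + 231*(-225 + 2541)) = √(396 + 231*2316) = √(396 + 534996) = √535392 = 156*√22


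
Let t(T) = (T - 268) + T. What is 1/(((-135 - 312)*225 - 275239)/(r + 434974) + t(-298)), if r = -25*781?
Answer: -415449/359323750 ≈ -0.0011562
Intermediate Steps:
r = -19525
t(T) = -268 + 2*T (t(T) = (-268 + T) + T = -268 + 2*T)
1/(((-135 - 312)*225 - 275239)/(r + 434974) + t(-298)) = 1/(((-135 - 312)*225 - 275239)/(-19525 + 434974) + (-268 + 2*(-298))) = 1/((-447*225 - 275239)/415449 + (-268 - 596)) = 1/((-100575 - 275239)*(1/415449) - 864) = 1/(-375814*1/415449 - 864) = 1/(-375814/415449 - 864) = 1/(-359323750/415449) = -415449/359323750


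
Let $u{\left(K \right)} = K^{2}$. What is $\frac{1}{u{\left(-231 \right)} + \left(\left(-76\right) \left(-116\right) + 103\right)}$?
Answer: $\frac{1}{62280} \approx 1.6057 \cdot 10^{-5}$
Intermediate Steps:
$\frac{1}{u{\left(-231 \right)} + \left(\left(-76\right) \left(-116\right) + 103\right)} = \frac{1}{\left(-231\right)^{2} + \left(\left(-76\right) \left(-116\right) + 103\right)} = \frac{1}{53361 + \left(8816 + 103\right)} = \frac{1}{53361 + 8919} = \frac{1}{62280}$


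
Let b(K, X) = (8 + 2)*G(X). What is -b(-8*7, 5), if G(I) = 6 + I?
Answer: -110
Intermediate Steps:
b(K, X) = 60 + 10*X (b(K, X) = (8 + 2)*(6 + X) = 10*(6 + X) = 60 + 10*X)
-b(-8*7, 5) = -(60 + 10*5) = -(60 + 50) = -1*110 = -110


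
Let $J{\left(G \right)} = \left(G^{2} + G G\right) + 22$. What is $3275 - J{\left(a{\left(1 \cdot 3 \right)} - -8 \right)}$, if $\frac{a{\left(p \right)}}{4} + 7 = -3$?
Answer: $1205$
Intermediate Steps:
$a{\left(p \right)} = -40$ ($a{\left(p \right)} = -28 + 4 \left(-3\right) = -28 - 12 = -40$)
$J{\left(G \right)} = 22 + 2 G^{2}$ ($J{\left(G \right)} = \left(G^{2} + G^{2}\right) + 22 = 2 G^{2} + 22 = 22 + 2 G^{2}$)
$3275 - J{\left(a{\left(1 \cdot 3 \right)} - -8 \right)} = 3275 - \left(22 + 2 \left(-40 - -8\right)^{2}\right) = 3275 - \left(22 + 2 \left(-40 + 8\right)^{2}\right) = 3275 - \left(22 + 2 \left(-32\right)^{2}\right) = 3275 - \left(22 + 2 \cdot 1024\right) = 3275 - \left(22 + 2048\right) = 3275 - 2070 = 1205$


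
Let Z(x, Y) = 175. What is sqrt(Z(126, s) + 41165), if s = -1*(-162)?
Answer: 2*sqrt(10335) ≈ 203.32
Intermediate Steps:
s = 162
sqrt(Z(126, s) + 41165) = sqrt(175 + 41165) = sqrt(41340) = 2*sqrt(10335)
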